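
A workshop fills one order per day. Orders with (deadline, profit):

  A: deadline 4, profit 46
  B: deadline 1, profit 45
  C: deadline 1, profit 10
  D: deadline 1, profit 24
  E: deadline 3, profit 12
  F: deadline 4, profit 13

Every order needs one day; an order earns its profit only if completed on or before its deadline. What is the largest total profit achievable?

116

Take jobs in profit order; each goes to the latest open slot no later than its deadline.
Profit order: A=46 B=45 D=24 F=13 E=12 C=10
Assign: A→slot 4, B→slot 1, D skipped, F→slot 3, E→slot 2, C skipped.
Slots: [1:B] [2:E] [3:F] [4:A]
Profit = 45 + 12 + 13 + 46 = 116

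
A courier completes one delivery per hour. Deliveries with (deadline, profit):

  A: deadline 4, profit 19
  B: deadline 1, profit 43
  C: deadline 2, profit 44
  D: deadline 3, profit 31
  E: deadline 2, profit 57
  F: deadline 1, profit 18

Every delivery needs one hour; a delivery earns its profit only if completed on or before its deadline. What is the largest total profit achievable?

151

By profit: E(d2,57), C(d2,44), B(d1,43), D(d3,31), A(d4,19), F(d1,18)
E→slot 2; C→slot 1; B skipped; D→slot 3; A→slot 4; F skipped.
Profit = 44 + 57 + 31 + 19 = 151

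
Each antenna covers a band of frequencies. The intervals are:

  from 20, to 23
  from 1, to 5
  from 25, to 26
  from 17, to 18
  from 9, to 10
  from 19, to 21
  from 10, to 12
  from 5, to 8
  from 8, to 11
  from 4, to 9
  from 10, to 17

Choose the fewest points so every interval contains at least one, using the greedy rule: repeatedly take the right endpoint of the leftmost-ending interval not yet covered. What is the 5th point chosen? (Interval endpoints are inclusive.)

By right end: [1,5]  [5,8]  [4,9]  [9,10]  [8,11]  [10,12]  [10,17]  [17,18]  [19,21]  [20,23]  [25,26]
[1,5] uncovered → point at 5; [9,10] uncovered → point at 10; [17,18] uncovered → point at 18; [19,21] uncovered → point at 21; [25,26] uncovered → point at 26.
Points: 5, 10, 18, 21, 26 (5 total).

26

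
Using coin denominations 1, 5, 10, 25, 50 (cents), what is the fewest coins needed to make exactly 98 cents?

98 − 1×50→48 − 1×25→23 − 2×10→3 − 3×1→0
Total coins = 1 + 1 + 2 + 3 = 7

7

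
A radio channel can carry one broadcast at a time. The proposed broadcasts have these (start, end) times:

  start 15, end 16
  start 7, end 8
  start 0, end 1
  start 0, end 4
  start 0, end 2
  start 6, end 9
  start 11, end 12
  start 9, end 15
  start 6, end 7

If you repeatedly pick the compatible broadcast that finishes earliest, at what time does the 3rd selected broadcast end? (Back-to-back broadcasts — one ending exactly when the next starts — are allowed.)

8

Order by finish time; keep every interval that doesn't clash with the previous kept one.
Sorted by end: (0,1)  (0,2)  (0,4)  (6,7)  (7,8)  (6,9)  (11,12)  (9,15)  (15,16)
take (0,1); take (6,7); take (7,8); take (11,12); skip (9,15); take (15,16).
Selected: (0,1) (6,7) (7,8) (11,12) (15,16)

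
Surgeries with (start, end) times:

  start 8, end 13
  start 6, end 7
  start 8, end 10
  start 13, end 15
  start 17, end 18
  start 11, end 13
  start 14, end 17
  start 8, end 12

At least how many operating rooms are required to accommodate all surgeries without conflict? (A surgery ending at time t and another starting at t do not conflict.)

Count concurrent intervals with a sweep; the peak is the room count.
starts: [6, 8, 8, 8, 11, 13, 14, 17]
ends:   [7, 10, 12, 13, 13, 15, 17, 18]
s6→1 e7→0 s8→1 s8→2 s8→3  — peak 3.

3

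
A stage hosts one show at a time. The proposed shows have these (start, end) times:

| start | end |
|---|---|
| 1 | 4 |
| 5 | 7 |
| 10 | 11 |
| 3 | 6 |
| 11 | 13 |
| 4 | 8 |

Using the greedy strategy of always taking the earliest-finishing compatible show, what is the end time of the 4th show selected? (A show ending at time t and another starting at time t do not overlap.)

13

Sorted by end: (1,4)  (3,6)  (5,7)  (4,8)  (10,11)  (11,13)
take (1,4); skip (3,6); take (5,7); take (10,11); take (11,13).
Selected: (1,4) (5,7) (10,11) (11,13)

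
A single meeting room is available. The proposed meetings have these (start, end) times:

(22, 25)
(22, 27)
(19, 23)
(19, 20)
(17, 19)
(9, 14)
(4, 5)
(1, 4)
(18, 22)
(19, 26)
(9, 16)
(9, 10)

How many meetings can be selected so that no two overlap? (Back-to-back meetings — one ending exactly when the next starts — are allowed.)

By end time: (1,4), (4,5), (9,10), (9,14), (9,16), (17,19), (19,20), (18,22), (19,23), (22,25), (19,26), (22,27).
Pick (1,4); next start ≥ 4 → (4,5); next start ≥ 5 → (9,10); next start ≥ 10 → (17,19); next start ≥ 19 → (19,20); next start ≥ 20 → (22,25).
Selected 6 meetings.

6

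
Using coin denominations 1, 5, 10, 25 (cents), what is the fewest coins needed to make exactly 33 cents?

5

33 − 1×25→8 − 1×5→3 − 3×1→0
Total coins = 1 + 1 + 3 = 5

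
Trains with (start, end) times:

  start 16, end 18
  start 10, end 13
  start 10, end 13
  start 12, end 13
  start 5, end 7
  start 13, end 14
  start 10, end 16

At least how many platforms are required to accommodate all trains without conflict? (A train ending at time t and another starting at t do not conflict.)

4

Count concurrent intervals with a sweep; the peak is the room count.
starts: [5, 10, 10, 10, 12, 13, 16]
ends:   [7, 13, 13, 13, 14, 16, 18]
s5→1 e7→0 s10→1 s10→2 s10→3 s12→4  — peak 4.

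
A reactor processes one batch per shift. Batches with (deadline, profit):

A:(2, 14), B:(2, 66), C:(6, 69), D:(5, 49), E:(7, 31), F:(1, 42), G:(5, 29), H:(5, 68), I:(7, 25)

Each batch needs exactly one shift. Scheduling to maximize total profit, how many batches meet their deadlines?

By profit: C(d6,69), H(d5,68), B(d2,66), D(d5,49), F(d1,42), E(d7,31), G(d5,29), I(d7,25), A(d2,14)
C→slot 6; H→slot 5; B→slot 2; D→slot 4; F→slot 1; E→slot 7; G→slot 3; I skipped; A skipped.
7 of 9 scheduled.

7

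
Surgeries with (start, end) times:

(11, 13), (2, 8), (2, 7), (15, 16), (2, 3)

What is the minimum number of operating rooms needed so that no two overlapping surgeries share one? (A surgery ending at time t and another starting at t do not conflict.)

The answer is the maximum number of intervals overlapping at any instant.
starts: [2, 2, 2, 11, 15]
ends:   [3, 7, 8, 13, 16]
s2→1 s2→2 s2→3  — peak 3.

3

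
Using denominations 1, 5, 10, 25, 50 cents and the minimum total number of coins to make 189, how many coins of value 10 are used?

189 = 3×50 + 1×25 + 1×10 + 4×1
Count of 10: 1

1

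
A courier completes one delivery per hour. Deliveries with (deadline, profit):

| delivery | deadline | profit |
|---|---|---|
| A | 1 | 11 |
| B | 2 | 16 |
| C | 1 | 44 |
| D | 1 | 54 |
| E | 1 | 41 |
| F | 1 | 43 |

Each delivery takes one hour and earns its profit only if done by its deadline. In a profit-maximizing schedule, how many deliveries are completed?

2

Take jobs in profit order; each goes to the latest open slot no later than its deadline.
Profit order: D=54 C=44 F=43 E=41 B=16 A=11
Assign: D→slot 1, C skipped, F skipped, E skipped, B→slot 2, A skipped.
Slots: [1:D] [2:B]
2 of 6 scheduled.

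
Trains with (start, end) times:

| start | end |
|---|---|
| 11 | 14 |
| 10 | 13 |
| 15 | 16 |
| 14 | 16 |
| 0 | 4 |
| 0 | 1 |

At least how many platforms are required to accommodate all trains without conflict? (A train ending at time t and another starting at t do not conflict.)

2

Events (time:±→running): 0:+→1 0:+→2 … peak 2.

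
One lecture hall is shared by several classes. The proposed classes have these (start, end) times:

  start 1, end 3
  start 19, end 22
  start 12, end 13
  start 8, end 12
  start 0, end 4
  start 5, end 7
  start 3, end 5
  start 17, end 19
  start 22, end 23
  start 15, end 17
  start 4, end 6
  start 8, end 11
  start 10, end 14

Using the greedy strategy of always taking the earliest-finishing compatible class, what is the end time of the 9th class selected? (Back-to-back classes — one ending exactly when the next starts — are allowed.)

Greedy by earliest finish: after sorting by end time, pick each interval compatible with the last pick.
By end time: (1,3), (0,4), (3,5), (4,6), (5,7), (8,11), (8,12), (12,13), (10,14), (15,17), (17,19), (19,22), (22,23).
Pick (1,3); next start ≥ 3 → (3,5); next start ≥ 5 → (5,7); next start ≥ 7 → (8,11); next start ≥ 11 → (12,13); next start ≥ 13 → (15,17); next start ≥ 17 → (17,19); next start ≥ 19 → (19,22); next start ≥ 22 → (22,23).
Selected: (1,3) (3,5) (5,7) (8,11) (12,13) (15,17) (17,19) (19,22) (22,23)

23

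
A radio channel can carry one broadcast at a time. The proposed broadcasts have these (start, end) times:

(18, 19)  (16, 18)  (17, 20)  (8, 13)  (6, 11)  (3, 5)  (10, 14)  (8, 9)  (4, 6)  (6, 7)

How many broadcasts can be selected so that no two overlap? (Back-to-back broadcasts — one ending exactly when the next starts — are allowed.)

Sorted by end: (3,5)  (4,6)  (6,7)  (8,9)  (6,11)  (8,13)  (10,14)  (16,18)  (18,19)  (17,20)
take (3,5); skip (4,6); take (6,7); take (8,9); take (10,14); take (16,18); take (18,19); skip (17,20).
Selected 6 broadcasts.

6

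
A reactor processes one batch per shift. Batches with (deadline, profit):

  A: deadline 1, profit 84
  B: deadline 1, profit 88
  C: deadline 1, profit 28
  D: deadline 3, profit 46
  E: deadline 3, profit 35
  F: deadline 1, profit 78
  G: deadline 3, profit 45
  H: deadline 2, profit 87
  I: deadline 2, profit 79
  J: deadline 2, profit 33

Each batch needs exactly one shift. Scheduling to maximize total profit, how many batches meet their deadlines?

3

Take jobs in profit order; each goes to the latest open slot no later than its deadline.
By profit: B(d1,88), H(d2,87), A(d1,84), I(d2,79), F(d1,78), D(d3,46), G(d3,45), E(d3,35), J(d2,33), C(d1,28)
B→slot 1; H→slot 2; A skipped; I skipped; F skipped; D→slot 3; G skipped; E skipped; J skipped; C skipped.
3 of 10 scheduled.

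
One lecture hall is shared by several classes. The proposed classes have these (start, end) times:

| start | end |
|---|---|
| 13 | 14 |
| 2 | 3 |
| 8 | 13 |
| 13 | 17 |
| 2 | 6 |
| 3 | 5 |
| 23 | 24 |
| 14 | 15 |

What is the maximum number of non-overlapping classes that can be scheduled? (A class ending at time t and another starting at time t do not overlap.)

Greedy by earliest finish: after sorting by end time, pick each interval compatible with the last pick.
By end time: (2,3), (3,5), (2,6), (8,13), (13,14), (14,15), (13,17), (23,24).
Pick (2,3); next start ≥ 3 → (3,5); next start ≥ 5 → (8,13); next start ≥ 13 → (13,14); next start ≥ 14 → (14,15); next start ≥ 15 → (23,24).
Selected 6 classes.

6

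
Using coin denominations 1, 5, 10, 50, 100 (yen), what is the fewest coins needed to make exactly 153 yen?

153 = 1×100 + 1×50 + 3×1
Total coins = 1 + 1 + 3 = 5

5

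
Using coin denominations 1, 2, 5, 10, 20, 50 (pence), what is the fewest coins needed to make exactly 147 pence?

6

147 = 2×50 + 2×20 + 1×5 + 1×2
Total coins = 2 + 2 + 1 + 1 = 6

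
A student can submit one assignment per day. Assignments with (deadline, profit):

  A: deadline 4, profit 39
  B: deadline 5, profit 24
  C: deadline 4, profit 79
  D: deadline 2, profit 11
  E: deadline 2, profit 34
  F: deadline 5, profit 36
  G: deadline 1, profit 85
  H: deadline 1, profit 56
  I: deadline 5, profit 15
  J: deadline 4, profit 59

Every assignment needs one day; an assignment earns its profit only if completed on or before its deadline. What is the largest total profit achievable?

298

Profit order: G=85 C=79 J=59 H=56 A=39 F=36 E=34 B=24 I=15 D=11
Assign: G→slot 1, C→slot 4, J→slot 3, H skipped, A→slot 2, F→slot 5, E skipped, B skipped, I skipped, D skipped.
Slots: [1:G] [2:A] [3:J] [4:C] [5:F]
Profit = 85 + 39 + 59 + 79 + 36 = 298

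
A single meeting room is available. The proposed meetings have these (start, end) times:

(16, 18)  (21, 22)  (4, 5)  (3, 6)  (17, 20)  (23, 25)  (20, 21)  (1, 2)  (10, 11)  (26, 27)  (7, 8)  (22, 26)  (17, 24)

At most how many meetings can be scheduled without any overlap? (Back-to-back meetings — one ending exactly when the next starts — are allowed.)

By end time: (1,2), (4,5), (3,6), (7,8), (10,11), (16,18), (17,20), (20,21), (21,22), (17,24), (23,25), (22,26), (26,27).
Pick (1,2); next start ≥ 2 → (4,5); next start ≥ 5 → (7,8); next start ≥ 8 → (10,11); next start ≥ 11 → (16,18); next start ≥ 18 → (20,21); next start ≥ 21 → (21,22); next start ≥ 22 → (23,25); next start ≥ 25 → (26,27).
Selected 9 meetings.

9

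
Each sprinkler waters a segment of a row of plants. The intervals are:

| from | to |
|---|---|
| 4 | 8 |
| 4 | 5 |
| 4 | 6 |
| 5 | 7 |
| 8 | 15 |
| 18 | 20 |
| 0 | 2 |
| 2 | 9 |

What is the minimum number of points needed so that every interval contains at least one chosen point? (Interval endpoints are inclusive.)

By right end: [0,2]  [4,5]  [4,6]  [5,7]  [4,8]  [2,9]  [8,15]  [18,20]
[0,2] uncovered → point at 2; [4,5] uncovered → point at 5; [8,15] uncovered → point at 15; [18,20] uncovered → point at 20.
Points: 2, 5, 15, 20 (4 total).

4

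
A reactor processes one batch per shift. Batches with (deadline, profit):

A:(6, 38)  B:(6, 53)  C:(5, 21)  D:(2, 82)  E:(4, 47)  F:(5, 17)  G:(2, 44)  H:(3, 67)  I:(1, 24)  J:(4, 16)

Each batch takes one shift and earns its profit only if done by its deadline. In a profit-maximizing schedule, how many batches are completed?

Sort by profit descending; place each in the latest free slot ≤ its deadline.
Profit order: D=82 H=67 B=53 E=47 G=44 A=38 I=24 C=21 F=17 J=16
Assign: D→slot 2, H→slot 3, B→slot 6, E→slot 4, G→slot 1, A→slot 5, I skipped, C skipped, F skipped, J skipped.
Slots: [1:G] [2:D] [3:H] [4:E] [5:A] [6:B]
6 of 10 scheduled.

6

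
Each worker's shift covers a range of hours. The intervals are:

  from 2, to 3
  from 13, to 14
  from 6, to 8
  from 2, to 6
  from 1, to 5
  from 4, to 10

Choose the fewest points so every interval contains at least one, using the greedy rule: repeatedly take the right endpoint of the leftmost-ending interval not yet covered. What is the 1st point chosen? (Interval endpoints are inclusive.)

Sorted: [2,3] [1,5] [2,6] [6,8] [4,10] [13,14]
{[2,3],[1,5],[2,6]} hit by 3; {[6,8],[4,10]} hit by 8; {[13,14]} hit by 14.
Points: 3, 8, 14 (3 total).

3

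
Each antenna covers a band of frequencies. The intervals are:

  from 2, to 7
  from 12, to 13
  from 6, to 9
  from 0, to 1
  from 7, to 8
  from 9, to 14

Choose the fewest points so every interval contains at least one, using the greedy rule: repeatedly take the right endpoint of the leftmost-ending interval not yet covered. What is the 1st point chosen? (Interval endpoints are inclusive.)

Sorted: [0,1] [2,7] [7,8] [6,9] [12,13] [9,14]
{[0,1]} hit by 1; {[2,7],[7,8],[6,9]} hit by 7; {[12,13],[9,14]} hit by 13.
Points: 1, 7, 13 (3 total).

1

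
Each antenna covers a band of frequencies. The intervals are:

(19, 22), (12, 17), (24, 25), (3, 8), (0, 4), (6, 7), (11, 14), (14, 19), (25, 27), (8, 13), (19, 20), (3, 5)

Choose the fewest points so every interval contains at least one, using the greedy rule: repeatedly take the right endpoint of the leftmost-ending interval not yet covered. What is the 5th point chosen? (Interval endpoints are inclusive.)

25

Sorted: [0,4] [3,5] [6,7] [3,8] [8,13] [11,14] [12,17] [14,19] [19,20] [19,22] [24,25] [25,27]
{[0,4],[3,5]} hit by 4; {[6,7],[3,8]} hit by 7; {[8,13],[11,14],[12,17]} hit by 13; {[14,19],[19,20],[19,22]} hit by 19; {[24,25],[25,27]} hit by 25.
Points: 4, 7, 13, 19, 25 (5 total).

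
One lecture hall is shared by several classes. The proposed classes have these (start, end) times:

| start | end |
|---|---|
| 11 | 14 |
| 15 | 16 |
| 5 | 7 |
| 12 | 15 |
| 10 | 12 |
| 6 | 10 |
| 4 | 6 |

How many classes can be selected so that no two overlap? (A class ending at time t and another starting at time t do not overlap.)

Order by finish time; keep every interval that doesn't clash with the previous kept one.
Sorted by end: (4,6)  (5,7)  (6,10)  (10,12)  (11,14)  (12,15)  (15,16)
take (4,6); skip (5,7); take (6,10); take (10,12); take (12,15); take (15,16).
Selected 5 classes.

5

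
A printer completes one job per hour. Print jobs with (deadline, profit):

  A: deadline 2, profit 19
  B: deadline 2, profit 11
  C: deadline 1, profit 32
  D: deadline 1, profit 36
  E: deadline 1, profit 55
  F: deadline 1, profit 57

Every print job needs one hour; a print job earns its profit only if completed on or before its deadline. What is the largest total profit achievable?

Take jobs in profit order; each goes to the latest open slot no later than its deadline.
Profit order: F=57 E=55 D=36 C=32 A=19 B=11
Assign: F→slot 1, E skipped, D skipped, C skipped, A→slot 2, B skipped.
Slots: [1:F] [2:A]
Profit = 57 + 19 = 76

76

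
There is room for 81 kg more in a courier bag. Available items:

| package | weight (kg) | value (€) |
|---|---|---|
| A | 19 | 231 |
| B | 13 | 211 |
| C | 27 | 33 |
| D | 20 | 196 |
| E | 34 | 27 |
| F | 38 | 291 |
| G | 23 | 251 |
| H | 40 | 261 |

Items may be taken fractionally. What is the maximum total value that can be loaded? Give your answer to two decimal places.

Ratios (sorted): B 16.23, A 12.16, G 10.91, D 9.80, F 7.66, H 6.53, C 1.22, E 0.79
take B (13 @ 211); take A (19 @ 231); take G (23 @ 251); take D (20 @ 196); take 6/38 of F → 45.95. Capacity used 81/81.
Total value = 934.95

934.95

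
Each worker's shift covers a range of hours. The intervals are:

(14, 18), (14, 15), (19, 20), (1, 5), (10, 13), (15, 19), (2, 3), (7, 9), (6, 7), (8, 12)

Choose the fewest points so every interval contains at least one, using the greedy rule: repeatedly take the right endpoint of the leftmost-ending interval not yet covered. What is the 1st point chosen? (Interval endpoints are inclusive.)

3

Process intervals by earliest right end; each time one isn't hit yet, stab at its right endpoint.
Sorted: [2,3] [1,5] [6,7] [7,9] [8,12] [10,13] [14,15] [14,18] [15,19] [19,20]
{[2,3],[1,5]} hit by 3; {[6,7],[7,9]} hit by 7; {[8,12],[10,13]} hit by 12; {[14,15],[14,18],[15,19]} hit by 15; {[19,20]} hit by 20.
Points: 3, 7, 12, 15, 20 (5 total).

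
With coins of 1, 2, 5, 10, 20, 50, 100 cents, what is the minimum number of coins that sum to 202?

202 = 2×100 + 1×2
Total coins = 2 + 1 = 3

3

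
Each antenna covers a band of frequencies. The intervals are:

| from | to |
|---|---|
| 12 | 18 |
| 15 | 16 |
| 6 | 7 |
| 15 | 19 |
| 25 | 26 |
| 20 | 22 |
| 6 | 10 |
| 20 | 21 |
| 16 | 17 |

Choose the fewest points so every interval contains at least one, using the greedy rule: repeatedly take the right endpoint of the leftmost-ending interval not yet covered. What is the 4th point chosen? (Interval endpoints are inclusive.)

26

Process intervals by earliest right end; each time one isn't hit yet, stab at its right endpoint.
Sorted: [6,7] [6,10] [15,16] [16,17] [12,18] [15,19] [20,21] [20,22] [25,26]
{[6,7],[6,10]} hit by 7; {[15,16],[16,17],[12,18],[15,19]} hit by 16; {[20,21],[20,22]} hit by 21; {[25,26]} hit by 26.
Points: 7, 16, 21, 26 (4 total).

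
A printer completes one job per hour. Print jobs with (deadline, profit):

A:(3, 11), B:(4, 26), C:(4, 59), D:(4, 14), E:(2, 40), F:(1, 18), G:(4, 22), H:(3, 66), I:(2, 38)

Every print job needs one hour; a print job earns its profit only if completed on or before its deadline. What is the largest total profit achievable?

Take jobs in profit order; each goes to the latest open slot no later than its deadline.
By profit: H(d3,66), C(d4,59), E(d2,40), I(d2,38), B(d4,26), G(d4,22), F(d1,18), D(d4,14), A(d3,11)
H→slot 3; C→slot 4; E→slot 2; I→slot 1; B skipped; G skipped; F skipped; D skipped; A skipped.
Profit = 38 + 40 + 66 + 59 = 203

203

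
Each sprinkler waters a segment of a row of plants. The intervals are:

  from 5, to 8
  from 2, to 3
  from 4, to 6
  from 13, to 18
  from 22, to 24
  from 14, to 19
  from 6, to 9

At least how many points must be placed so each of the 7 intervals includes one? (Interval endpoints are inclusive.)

4

Sort by right endpoint; whenever an interval is uncovered, place a point at its right end.
Sorted: [2,3] [4,6] [5,8] [6,9] [13,18] [14,19] [22,24]
{[2,3]} hit by 3; {[4,6],[5,8],[6,9]} hit by 6; {[13,18],[14,19]} hit by 18; {[22,24]} hit by 24.
Points: 3, 6, 18, 24 (4 total).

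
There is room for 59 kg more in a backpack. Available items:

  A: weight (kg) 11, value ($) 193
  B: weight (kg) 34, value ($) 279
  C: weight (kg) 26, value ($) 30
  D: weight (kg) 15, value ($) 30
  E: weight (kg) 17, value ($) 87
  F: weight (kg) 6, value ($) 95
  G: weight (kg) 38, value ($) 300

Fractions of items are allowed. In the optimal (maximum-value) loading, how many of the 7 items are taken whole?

3

Order: A (193/11=17.55) > F (95/6=15.83) > B (279/34=8.21) > G (300/38=7.89) > E (87/17=5.12) > D (30/15=2.00) > C (30/26=1.15)
Fill: take A (11 @ 193) → take F (6 @ 95) → take B (34 @ 279) → take 8/38 of G → 63.16; 59/59 used.
3 item(s) taken whole; one partial (take 8/38 of G).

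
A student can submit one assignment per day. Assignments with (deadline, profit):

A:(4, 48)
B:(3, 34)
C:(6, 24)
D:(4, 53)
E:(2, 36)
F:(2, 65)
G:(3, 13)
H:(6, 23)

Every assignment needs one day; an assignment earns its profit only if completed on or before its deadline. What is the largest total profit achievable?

Sort by profit descending; place each in the latest free slot ≤ its deadline.
By profit: F(d2,65), D(d4,53), A(d4,48), E(d2,36), B(d3,34), C(d6,24), H(d6,23), G(d3,13)
F→slot 2; D→slot 4; A→slot 3; E→slot 1; B skipped; C→slot 6; H→slot 5; G skipped.
Profit = 36 + 65 + 48 + 53 + 23 + 24 = 249

249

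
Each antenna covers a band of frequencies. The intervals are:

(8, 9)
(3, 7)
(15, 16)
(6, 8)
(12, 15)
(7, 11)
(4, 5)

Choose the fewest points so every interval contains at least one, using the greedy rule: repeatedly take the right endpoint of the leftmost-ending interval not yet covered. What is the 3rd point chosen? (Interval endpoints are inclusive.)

Sorted: [4,5] [3,7] [6,8] [8,9] [7,11] [12,15] [15,16]
{[4,5],[3,7]} hit by 5; {[6,8],[8,9],[7,11]} hit by 8; {[12,15],[15,16]} hit by 15.
Points: 5, 8, 15 (3 total).

15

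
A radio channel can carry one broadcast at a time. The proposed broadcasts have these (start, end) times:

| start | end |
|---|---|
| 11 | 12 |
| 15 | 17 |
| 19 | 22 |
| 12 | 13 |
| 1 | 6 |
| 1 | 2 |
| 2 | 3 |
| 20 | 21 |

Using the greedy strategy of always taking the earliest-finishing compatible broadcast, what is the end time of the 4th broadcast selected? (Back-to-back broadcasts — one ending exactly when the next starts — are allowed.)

Order by finish time; keep every interval that doesn't clash with the previous kept one.
By end time: (1,2), (2,3), (1,6), (11,12), (12,13), (15,17), (20,21), (19,22).
Pick (1,2); next start ≥ 2 → (2,3); next start ≥ 3 → (11,12); next start ≥ 12 → (12,13); next start ≥ 13 → (15,17); next start ≥ 17 → (20,21).
Selected: (1,2) (2,3) (11,12) (12,13) (15,17) (20,21)

13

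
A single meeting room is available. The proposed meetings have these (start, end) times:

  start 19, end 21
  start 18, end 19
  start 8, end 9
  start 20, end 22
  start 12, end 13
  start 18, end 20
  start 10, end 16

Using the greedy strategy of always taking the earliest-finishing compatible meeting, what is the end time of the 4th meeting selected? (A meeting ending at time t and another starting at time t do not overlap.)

Order by finish time; keep every interval that doesn't clash with the previous kept one.
By end time: (8,9), (12,13), (10,16), (18,19), (18,20), (19,21), (20,22).
Pick (8,9); next start ≥ 9 → (12,13); next start ≥ 13 → (18,19); next start ≥ 19 → (19,21).
Selected: (8,9) (12,13) (18,19) (19,21)

21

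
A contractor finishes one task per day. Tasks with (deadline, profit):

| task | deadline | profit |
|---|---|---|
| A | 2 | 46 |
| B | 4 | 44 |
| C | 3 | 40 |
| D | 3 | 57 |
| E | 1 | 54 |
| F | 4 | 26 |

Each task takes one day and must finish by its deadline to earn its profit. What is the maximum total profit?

201

Take jobs in profit order; each goes to the latest open slot no later than its deadline.
By profit: D(d3,57), E(d1,54), A(d2,46), B(d4,44), C(d3,40), F(d4,26)
D→slot 3; E→slot 1; A→slot 2; B→slot 4; C skipped; F skipped.
Profit = 54 + 46 + 57 + 44 = 201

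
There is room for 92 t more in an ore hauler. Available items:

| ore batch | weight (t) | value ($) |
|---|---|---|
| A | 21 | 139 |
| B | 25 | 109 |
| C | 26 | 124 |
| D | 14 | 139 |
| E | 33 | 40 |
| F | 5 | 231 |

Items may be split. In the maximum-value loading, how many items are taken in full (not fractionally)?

5

Sort by value per unit weight and fill in that order.
Ratios (sorted): F 46.20, D 9.93, A 6.62, C 4.77, B 4.36, E 1.21
take F (5 @ 231); take D (14 @ 139); take A (21 @ 139); take C (26 @ 124); take B (25 @ 109); take 1/33 of E → 1.21. Capacity used 92/92.
5 item(s) taken whole; one partial (take 1/33 of E).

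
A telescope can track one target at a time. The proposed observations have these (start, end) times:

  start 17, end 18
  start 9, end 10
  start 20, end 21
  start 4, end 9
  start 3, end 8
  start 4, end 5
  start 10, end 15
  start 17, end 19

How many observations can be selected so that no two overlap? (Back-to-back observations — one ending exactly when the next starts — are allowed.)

5

Greedy by earliest finish: after sorting by end time, pick each interval compatible with the last pick.
By end time: (4,5), (3,8), (4,9), (9,10), (10,15), (17,18), (17,19), (20,21).
Pick (4,5); next start ≥ 5 → (9,10); next start ≥ 10 → (10,15); next start ≥ 15 → (17,18); next start ≥ 18 → (20,21).
Selected 5 observations.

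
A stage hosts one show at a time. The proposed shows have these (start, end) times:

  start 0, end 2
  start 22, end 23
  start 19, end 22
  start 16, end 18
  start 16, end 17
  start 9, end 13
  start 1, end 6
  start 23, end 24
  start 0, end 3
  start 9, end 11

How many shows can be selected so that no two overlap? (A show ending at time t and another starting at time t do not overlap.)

Greedy by earliest finish: after sorting by end time, pick each interval compatible with the last pick.
Sorted by end: (0,2)  (0,3)  (1,6)  (9,11)  (9,13)  (16,17)  (16,18)  (19,22)  (22,23)  (23,24)
take (0,2); skip (0,3); take (9,11); take (16,17); take (19,22); take (22,23); take (23,24).
Selected 6 shows.

6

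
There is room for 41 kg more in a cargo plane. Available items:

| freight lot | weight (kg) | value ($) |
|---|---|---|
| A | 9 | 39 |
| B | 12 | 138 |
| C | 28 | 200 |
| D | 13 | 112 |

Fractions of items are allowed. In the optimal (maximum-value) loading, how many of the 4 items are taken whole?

Sort by value per unit weight and fill in that order.
Order: B (138/12=11.50) > D (112/13=8.62) > C (200/28=7.14) > A (39/9=4.33)
Fill: take B (12 @ 138) → take D (13 @ 112) → take 16/28 of C → 114.29; 41/41 used.
2 item(s) taken whole; one partial (take 16/28 of C).

2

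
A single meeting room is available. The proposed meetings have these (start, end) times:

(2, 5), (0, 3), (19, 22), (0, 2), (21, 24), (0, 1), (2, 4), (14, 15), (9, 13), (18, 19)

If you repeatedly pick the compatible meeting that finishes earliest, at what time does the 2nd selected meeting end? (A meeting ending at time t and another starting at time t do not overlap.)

Sort by end time and greedily take each interval whose start is ≥ the last chosen end.
By end time: (0,1), (0,2), (0,3), (2,4), (2,5), (9,13), (14,15), (18,19), (19,22), (21,24).
Pick (0,1); next start ≥ 1 → (2,4); next start ≥ 4 → (9,13); next start ≥ 13 → (14,15); next start ≥ 15 → (18,19); next start ≥ 19 → (19,22).
Selected: (0,1) (2,4) (9,13) (14,15) (18,19) (19,22)

4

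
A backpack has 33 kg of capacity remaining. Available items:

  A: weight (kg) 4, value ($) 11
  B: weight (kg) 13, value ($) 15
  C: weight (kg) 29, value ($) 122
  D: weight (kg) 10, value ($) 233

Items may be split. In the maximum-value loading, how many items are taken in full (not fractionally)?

1

Greedy by value/weight ratio, highest first.
Ratios (sorted): D 23.30, C 4.21, A 2.75, B 1.15
take D (10 @ 233); take 23/29 of C → 96.76. Capacity used 33/33.
1 item(s) taken whole; one partial (take 23/29 of C).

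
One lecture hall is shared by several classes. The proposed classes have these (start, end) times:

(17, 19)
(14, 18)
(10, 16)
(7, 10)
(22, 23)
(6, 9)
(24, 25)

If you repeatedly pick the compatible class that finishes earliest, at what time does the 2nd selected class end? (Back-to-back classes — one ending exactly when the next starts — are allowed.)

16

Sort by end time and greedily take each interval whose start is ≥ the last chosen end.
Sorted by end: (6,9)  (7,10)  (10,16)  (14,18)  (17,19)  (22,23)  (24,25)
take (6,9); skip (7,10); take (10,16); skip (14,18); take (17,19); take (22,23); take (24,25).
Selected: (6,9) (10,16) (17,19) (22,23) (24,25)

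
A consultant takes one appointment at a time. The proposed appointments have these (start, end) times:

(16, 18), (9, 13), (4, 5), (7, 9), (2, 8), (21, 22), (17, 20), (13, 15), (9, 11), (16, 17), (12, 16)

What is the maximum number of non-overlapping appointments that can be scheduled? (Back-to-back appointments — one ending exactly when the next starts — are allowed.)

7

Order by finish time; keep every interval that doesn't clash with the previous kept one.
Sorted by end: (4,5)  (2,8)  (7,9)  (9,11)  (9,13)  (13,15)  (12,16)  (16,17)  (16,18)  (17,20)  (21,22)
take (4,5); take (7,9); take (9,11); skip (9,13); take (13,15); take (16,17); skip (16,18); take (17,20); take (21,22).
Selected 7 appointments.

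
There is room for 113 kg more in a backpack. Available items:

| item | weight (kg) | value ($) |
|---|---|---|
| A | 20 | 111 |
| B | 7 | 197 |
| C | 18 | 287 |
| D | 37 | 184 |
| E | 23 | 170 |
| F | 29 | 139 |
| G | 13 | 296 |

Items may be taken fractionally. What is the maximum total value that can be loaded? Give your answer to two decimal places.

1220.14

Greedy by value/weight ratio, highest first.
Ratios (sorted): B 28.14, G 22.77, C 15.94, E 7.39, A 5.55, D 4.97, F 4.79
take B (7 @ 197); take G (13 @ 296); take C (18 @ 287); take E (23 @ 170); take A (20 @ 111); take 32/37 of D → 159.14. Capacity used 113/113.
Total value = 1220.14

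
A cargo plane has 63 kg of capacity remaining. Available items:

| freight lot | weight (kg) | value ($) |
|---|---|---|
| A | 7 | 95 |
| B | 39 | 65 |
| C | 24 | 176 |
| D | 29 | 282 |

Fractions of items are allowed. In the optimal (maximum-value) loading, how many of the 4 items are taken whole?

Ratios (sorted): A 13.57, D 9.72, C 7.33, B 1.67
take A (7 @ 95); take D (29 @ 282); take C (24 @ 176); take 3/39 of B → 5.00. Capacity used 63/63.
3 item(s) taken whole; one partial (take 3/39 of B).

3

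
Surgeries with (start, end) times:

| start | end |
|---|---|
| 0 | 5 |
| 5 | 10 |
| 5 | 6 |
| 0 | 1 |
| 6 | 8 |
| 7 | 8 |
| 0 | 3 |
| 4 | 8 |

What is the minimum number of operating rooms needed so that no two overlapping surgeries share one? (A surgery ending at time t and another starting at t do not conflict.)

The answer is the maximum number of intervals overlapping at any instant.
Events (time:±→running): 0:+→1 0:+→2 0:+→3 1:-→2 3:-→1 4:+→2 5:-→1 5:+→2 5:+→3 6:-→2 6:+→3 7:+→4 … peak 4.

4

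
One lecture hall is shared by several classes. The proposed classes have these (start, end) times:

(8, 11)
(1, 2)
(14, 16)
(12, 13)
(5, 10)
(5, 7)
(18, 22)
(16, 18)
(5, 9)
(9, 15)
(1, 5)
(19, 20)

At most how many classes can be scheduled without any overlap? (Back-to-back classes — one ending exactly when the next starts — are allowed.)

7

Sort by end time and greedily take each interval whose start is ≥ the last chosen end.
Sorted by end: (1,2)  (1,5)  (5,7)  (5,9)  (5,10)  (8,11)  (12,13)  (9,15)  (14,16)  (16,18)  (19,20)  (18,22)
take (1,2); take (5,7); skip (5,10); take (8,11); take (12,13); take (14,16); take (16,18); take (19,20).
Selected 7 classes.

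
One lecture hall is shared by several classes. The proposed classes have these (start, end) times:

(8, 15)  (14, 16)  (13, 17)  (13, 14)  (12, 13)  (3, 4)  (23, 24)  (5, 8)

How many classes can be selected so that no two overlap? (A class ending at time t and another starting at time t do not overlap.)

6

Sort by end time and greedily take each interval whose start is ≥ the last chosen end.
Sorted by end: (3,4)  (5,8)  (12,13)  (13,14)  (8,15)  (14,16)  (13,17)  (23,24)
take (3,4); take (5,8); take (12,13); take (13,14); take (14,16); skip (13,17); take (23,24).
Selected 6 classes.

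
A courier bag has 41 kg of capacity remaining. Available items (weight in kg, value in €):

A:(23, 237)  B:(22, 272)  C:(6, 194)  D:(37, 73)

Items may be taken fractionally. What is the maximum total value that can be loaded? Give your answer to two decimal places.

599.96

Order: C (194/6=32.33) > B (272/22=12.36) > A (237/23=10.30) > D (73/37=1.97)
Fill: take C (6 @ 194) → take B (22 @ 272) → take 13/23 of A → 133.96; 41/41 used.
Total value = 599.96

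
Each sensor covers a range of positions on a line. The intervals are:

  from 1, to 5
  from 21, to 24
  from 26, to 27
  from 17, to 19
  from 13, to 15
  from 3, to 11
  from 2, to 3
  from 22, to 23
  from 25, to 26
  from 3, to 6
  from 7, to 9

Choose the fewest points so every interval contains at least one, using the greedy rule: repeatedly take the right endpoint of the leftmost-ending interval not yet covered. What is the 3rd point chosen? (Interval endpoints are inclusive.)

15

Sort by right endpoint; whenever an interval is uncovered, place a point at its right end.
By right end: [2,3]  [1,5]  [3,6]  [7,9]  [3,11]  [13,15]  [17,19]  [22,23]  [21,24]  [25,26]  [26,27]
[2,3] uncovered → point at 3; [7,9] uncovered → point at 9; [13,15] uncovered → point at 15; [17,19] uncovered → point at 19; [22,23] uncovered → point at 23; [25,26] uncovered → point at 26.
Points: 3, 9, 15, 19, 23, 26 (6 total).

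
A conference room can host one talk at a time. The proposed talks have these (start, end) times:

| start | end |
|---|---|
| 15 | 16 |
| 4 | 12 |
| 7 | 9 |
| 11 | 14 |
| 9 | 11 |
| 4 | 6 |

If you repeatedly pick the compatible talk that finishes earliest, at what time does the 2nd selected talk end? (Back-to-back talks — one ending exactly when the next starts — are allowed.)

Sorted by end: (4,6)  (7,9)  (9,11)  (4,12)  (11,14)  (15,16)
take (4,6); take (7,9); take (9,11); skip (4,12); take (11,14); take (15,16).
Selected: (4,6) (7,9) (9,11) (11,14) (15,16)

9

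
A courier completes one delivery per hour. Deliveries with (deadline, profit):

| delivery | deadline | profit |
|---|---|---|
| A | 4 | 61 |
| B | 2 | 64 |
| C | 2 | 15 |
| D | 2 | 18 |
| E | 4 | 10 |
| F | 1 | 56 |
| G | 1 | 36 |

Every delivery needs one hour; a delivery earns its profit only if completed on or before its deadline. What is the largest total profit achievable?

191

Take jobs in profit order; each goes to the latest open slot no later than its deadline.
By profit: B(d2,64), A(d4,61), F(d1,56), G(d1,36), D(d2,18), C(d2,15), E(d4,10)
B→slot 2; A→slot 4; F→slot 1; G skipped; D skipped; C skipped; E→slot 3.
Profit = 56 + 64 + 10 + 61 = 191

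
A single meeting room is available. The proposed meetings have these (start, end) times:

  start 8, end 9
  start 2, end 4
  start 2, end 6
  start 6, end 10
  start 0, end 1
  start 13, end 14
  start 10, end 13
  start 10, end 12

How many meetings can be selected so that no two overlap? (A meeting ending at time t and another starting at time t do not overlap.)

Sorted by end: (0,1)  (2,4)  (2,6)  (8,9)  (6,10)  (10,12)  (10,13)  (13,14)
take (0,1); take (2,4); take (8,9); take (10,12); take (13,14).
Selected 5 meetings.

5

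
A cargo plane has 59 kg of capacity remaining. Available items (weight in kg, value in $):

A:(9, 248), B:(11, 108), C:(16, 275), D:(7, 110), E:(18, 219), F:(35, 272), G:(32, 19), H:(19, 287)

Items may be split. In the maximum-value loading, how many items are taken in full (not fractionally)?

4

Order: A (248/9=27.56) > C (275/16=17.19) > D (110/7=15.71) > H (287/19=15.11) > E (219/18=12.17) > B (108/11=9.82) > F (272/35=7.77) > G (19/32=0.59)
Fill: take A (9 @ 248) → take C (16 @ 275) → take D (7 @ 110) → take H (19 @ 287) → take 8/18 of E → 97.33; 59/59 used.
4 item(s) taken whole; one partial (take 8/18 of E).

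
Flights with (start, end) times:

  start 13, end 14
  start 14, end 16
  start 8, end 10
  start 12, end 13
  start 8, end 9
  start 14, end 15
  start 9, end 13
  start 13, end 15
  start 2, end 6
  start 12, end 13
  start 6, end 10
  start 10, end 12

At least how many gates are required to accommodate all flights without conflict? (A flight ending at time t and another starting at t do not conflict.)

3

starts: [2, 6, 8, 8, 9, 10, 12, 12, 13, 13, 14, 14]
ends:   [6, 9, 10, 10, 12, 13, 13, 13, 14, 15, 15, 16]
s2→1 e6→0 s6→1 s8→2 s8→3  — peak 3.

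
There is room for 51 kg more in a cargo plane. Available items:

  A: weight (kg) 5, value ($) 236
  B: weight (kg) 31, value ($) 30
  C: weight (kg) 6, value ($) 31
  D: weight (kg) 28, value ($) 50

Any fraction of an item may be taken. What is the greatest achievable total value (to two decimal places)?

Ratios (sorted): A 47.20, C 5.17, D 1.79, B 0.97
take A (5 @ 236); take C (6 @ 31); take D (28 @ 50); take 12/31 of B → 11.61. Capacity used 51/51.
Total value = 328.61

328.61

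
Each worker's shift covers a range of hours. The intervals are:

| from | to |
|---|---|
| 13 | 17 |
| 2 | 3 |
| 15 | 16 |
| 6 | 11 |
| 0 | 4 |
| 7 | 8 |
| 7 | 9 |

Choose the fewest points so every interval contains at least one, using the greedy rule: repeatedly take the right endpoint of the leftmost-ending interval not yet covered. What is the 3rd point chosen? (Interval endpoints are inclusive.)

16

By right end: [2,3]  [0,4]  [7,8]  [7,9]  [6,11]  [15,16]  [13,17]
[2,3] uncovered → point at 3; [7,8] uncovered → point at 8; [15,16] uncovered → point at 16.
Points: 3, 8, 16 (3 total).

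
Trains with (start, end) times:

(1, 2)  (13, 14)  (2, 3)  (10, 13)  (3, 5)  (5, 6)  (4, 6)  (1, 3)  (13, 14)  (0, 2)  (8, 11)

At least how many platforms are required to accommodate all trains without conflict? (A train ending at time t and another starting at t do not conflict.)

3

The answer is the maximum number of intervals overlapping at any instant.
Events (time:±→running): 0:+→1 1:+→2 1:+→3 … peak 3.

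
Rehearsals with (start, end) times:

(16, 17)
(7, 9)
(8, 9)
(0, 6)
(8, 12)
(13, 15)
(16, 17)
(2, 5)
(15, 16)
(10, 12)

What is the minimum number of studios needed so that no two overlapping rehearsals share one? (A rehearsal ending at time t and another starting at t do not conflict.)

3

starts: [0, 2, 7, 8, 8, 10, 13, 15, 16, 16]
ends:   [5, 6, 9, 9, 12, 12, 15, 16, 17, 17]
s0→1 s2→2 e5→1 e6→0 s7→1 s8→2 s8→3  — peak 3.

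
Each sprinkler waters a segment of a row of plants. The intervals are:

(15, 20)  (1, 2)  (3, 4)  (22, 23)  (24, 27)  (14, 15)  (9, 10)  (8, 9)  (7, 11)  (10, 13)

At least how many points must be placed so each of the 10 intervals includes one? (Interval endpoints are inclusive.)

Sort by right endpoint; whenever an interval is uncovered, place a point at its right end.
By right end: [1,2]  [3,4]  [8,9]  [9,10]  [7,11]  [10,13]  [14,15]  [15,20]  [22,23]  [24,27]
[1,2] uncovered → point at 2; [3,4] uncovered → point at 4; [8,9] uncovered → point at 9; [10,13] uncovered → point at 13; [14,15] uncovered → point at 15; [22,23] uncovered → point at 23; [24,27] uncovered → point at 27.
Points: 2, 4, 9, 13, 15, 23, 27 (7 total).

7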